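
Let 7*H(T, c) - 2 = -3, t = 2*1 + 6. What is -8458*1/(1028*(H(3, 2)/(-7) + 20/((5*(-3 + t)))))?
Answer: -1036105/103314 ≈ -10.029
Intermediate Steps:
t = 8 (t = 2 + 6 = 8)
H(T, c) = -⅐ (H(T, c) = 2/7 + (⅐)*(-3) = 2/7 - 3/7 = -⅐)
-8458*1/(1028*(H(3, 2)/(-7) + 20/((5*(-3 + t))))) = -8458*1/(1028*(-⅐/(-7) + 20/((5*(-3 + 8))))) = -8458*1/(1028*(-⅐*(-⅐) + 20/((5*5)))) = -8458*1/(1028*(1/49 + 20/25)) = -8458*1/(1028*(1/49 + 20*(1/25))) = -8458*1/(1028*(1/49 + ⅘)) = -8458/((201/245)*1028) = -8458/206628/245 = -8458*245/206628 = -1036105/103314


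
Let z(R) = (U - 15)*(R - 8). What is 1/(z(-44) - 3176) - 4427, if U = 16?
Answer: -14290357/3228 ≈ -4427.0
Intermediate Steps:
z(R) = -8 + R (z(R) = (16 - 15)*(R - 8) = 1*(-8 + R) = -8 + R)
1/(z(-44) - 3176) - 4427 = 1/((-8 - 44) - 3176) - 4427 = 1/(-52 - 3176) - 4427 = 1/(-3228) - 4427 = -1/3228 - 4427 = -14290357/3228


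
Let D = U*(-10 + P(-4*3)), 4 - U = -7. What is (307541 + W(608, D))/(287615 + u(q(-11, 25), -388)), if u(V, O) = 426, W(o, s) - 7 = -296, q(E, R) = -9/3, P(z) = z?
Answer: 307252/288041 ≈ 1.0667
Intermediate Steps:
U = 11 (U = 4 - 1*(-7) = 4 + 7 = 11)
D = -242 (D = 11*(-10 - 4*3) = 11*(-10 - 12) = 11*(-22) = -242)
q(E, R) = -3 (q(E, R) = -9*⅓ = -3)
W(o, s) = -289 (W(o, s) = 7 - 296 = -289)
(307541 + W(608, D))/(287615 + u(q(-11, 25), -388)) = (307541 - 289)/(287615 + 426) = 307252/288041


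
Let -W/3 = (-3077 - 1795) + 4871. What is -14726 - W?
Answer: -14729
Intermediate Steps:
W = 3 (W = -3*((-3077 - 1795) + 4871) = -3*(-4872 + 4871) = -3*(-1) = 3)
-14726 - W = -14726 - 1*3 = -14726 - 3 = -14729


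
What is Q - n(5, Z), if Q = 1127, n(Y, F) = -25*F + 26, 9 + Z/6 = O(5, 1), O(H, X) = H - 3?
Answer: 51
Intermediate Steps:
O(H, X) = -3 + H
Z = -42 (Z = -54 + 6*(-3 + 5) = -54 + 6*2 = -54 + 12 = -42)
n(Y, F) = 26 - 25*F
Q - n(5, Z) = 1127 - (26 - 25*(-42)) = 1127 - (26 + 1050) = 1127 - 1*1076 = 1127 - 1076 = 51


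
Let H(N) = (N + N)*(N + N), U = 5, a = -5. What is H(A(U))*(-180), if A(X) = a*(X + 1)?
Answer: -648000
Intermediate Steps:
A(X) = -5 - 5*X (A(X) = -5*(X + 1) = -5*(1 + X) = -5 - 5*X)
H(N) = 4*N² (H(N) = (2*N)*(2*N) = 4*N²)
H(A(U))*(-180) = (4*(-5 - 5*5)²)*(-180) = (4*(-5 - 25)²)*(-180) = (4*(-30)²)*(-180) = (4*900)*(-180) = 3600*(-180) = -648000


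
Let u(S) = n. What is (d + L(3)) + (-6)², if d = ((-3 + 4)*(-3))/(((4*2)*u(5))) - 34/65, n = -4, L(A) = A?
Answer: 80227/2080 ≈ 38.571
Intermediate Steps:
u(S) = -4
d = -893/2080 (d = ((-3 + 4)*(-3))/(((4*2)*(-4))) - 34/65 = (1*(-3))/((8*(-4))) - 34*1/65 = -3/(-32) - 34/65 = -3*(-1/32) - 34/65 = 3/32 - 34/65 = -893/2080 ≈ -0.42933)
(d + L(3)) + (-6)² = (-893/2080 + 3) + (-6)² = 5347/2080 + 36 = 80227/2080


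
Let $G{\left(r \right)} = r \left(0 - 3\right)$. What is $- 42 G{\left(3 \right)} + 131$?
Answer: $509$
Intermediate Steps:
$G{\left(r \right)} = - 3 r$ ($G{\left(r \right)} = r \left(-3\right) = - 3 r$)
$- 42 G{\left(3 \right)} + 131 = - 42 \left(\left(-3\right) 3\right) + 131 = \left(-42\right) \left(-9\right) + 131 = 378 + 131 = 509$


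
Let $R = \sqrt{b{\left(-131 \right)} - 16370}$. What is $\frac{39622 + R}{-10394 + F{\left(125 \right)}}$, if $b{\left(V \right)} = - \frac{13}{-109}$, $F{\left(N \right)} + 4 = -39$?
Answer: $- \frac{39622}{10437} - \frac{23 i \sqrt{367657}}{1137633} \approx -3.7963 - 0.012259 i$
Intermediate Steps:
$F{\left(N \right)} = -43$ ($F{\left(N \right)} = -4 - 39 = -43$)
$b{\left(V \right)} = \frac{13}{109}$ ($b{\left(V \right)} = \left(-13\right) \left(- \frac{1}{109}\right) = \frac{13}{109}$)
$R = \frac{23 i \sqrt{367657}}{109}$ ($R = \sqrt{\frac{13}{109} - 16370} = \sqrt{- \frac{1784317}{109}} = \frac{23 i \sqrt{367657}}{109} \approx 127.94 i$)
$\frac{39622 + R}{-10394 + F{\left(125 \right)}} = \frac{39622 + \frac{23 i \sqrt{367657}}{109}}{-10394 - 43} = \frac{39622 + \frac{23 i \sqrt{367657}}{109}}{-10437} = \left(39622 + \frac{23 i \sqrt{367657}}{109}\right) \left(- \frac{1}{10437}\right) = - \frac{39622}{10437} - \frac{23 i \sqrt{367657}}{1137633}$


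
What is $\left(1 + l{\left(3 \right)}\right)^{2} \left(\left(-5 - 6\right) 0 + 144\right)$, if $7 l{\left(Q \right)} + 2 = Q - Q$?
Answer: $\frac{3600}{49} \approx 73.469$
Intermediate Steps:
$l{\left(Q \right)} = - \frac{2}{7}$ ($l{\left(Q \right)} = - \frac{2}{7} + \frac{Q - Q}{7} = - \frac{2}{7} + \frac{1}{7} \cdot 0 = - \frac{2}{7} + 0 = - \frac{2}{7}$)
$\left(1 + l{\left(3 \right)}\right)^{2} \left(\left(-5 - 6\right) 0 + 144\right) = \left(1 - \frac{2}{7}\right)^{2} \left(\left(-5 - 6\right) 0 + 144\right) = \left(\frac{5}{7}\right)^{2} \left(\left(-11\right) 0 + 144\right) = \frac{25 \left(0 + 144\right)}{49} = \frac{25}{49} \cdot 144 = \frac{3600}{49}$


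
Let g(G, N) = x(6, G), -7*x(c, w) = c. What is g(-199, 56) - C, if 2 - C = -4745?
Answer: -33235/7 ≈ -4747.9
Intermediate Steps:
x(c, w) = -c/7
g(G, N) = -6/7 (g(G, N) = -⅐*6 = -6/7)
C = 4747 (C = 2 - 1*(-4745) = 2 + 4745 = 4747)
g(-199, 56) - C = -6/7 - 1*4747 = -6/7 - 4747 = -33235/7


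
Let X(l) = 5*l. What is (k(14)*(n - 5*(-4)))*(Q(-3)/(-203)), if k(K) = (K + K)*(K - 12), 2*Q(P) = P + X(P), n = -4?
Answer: 1152/29 ≈ 39.724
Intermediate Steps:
Q(P) = 3*P (Q(P) = (P + 5*P)/2 = (6*P)/2 = 3*P)
k(K) = 2*K*(-12 + K) (k(K) = (2*K)*(-12 + K) = 2*K*(-12 + K))
(k(14)*(n - 5*(-4)))*(Q(-3)/(-203)) = ((2*14*(-12 + 14))*(-4 - 5*(-4)))*((3*(-3))/(-203)) = ((2*14*2)*(-4 + 20))*(-9*(-1/203)) = (56*16)*(9/203) = 896*(9/203) = 1152/29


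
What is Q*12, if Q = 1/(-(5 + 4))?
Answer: -4/3 ≈ -1.3333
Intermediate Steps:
Q = -⅑ (Q = 1/(-1*9) = 1/(-9) = -⅑ ≈ -0.11111)
Q*12 = -⅑*12 = -4/3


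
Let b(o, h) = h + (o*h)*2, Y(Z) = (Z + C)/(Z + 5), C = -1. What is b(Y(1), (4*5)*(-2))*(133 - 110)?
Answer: -920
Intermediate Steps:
Y(Z) = (-1 + Z)/(5 + Z) (Y(Z) = (Z - 1)/(Z + 5) = (-1 + Z)/(5 + Z))
b(o, h) = h + 2*h*o (b(o, h) = h + (h*o)*2 = h + 2*h*o)
b(Y(1), (4*5)*(-2))*(133 - 110) = (((4*5)*(-2))*(1 + 2*((-1 + 1)/(5 + 1))))*(133 - 110) = ((20*(-2))*(1 + 2*(0/6)))*23 = -40*(1 + 2*((⅙)*0))*23 = -40*(1 + 2*0)*23 = -40*(1 + 0)*23 = -40*1*23 = -40*23 = -920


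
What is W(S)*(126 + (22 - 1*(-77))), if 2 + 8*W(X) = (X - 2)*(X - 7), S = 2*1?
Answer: -225/4 ≈ -56.250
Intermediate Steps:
S = 2
W(X) = -¼ + (-7 + X)*(-2 + X)/8 (W(X) = -¼ + ((X - 2)*(X - 7))/8 = -¼ + ((-2 + X)*(-7 + X))/8 = -¼ + ((-7 + X)*(-2 + X))/8 = -¼ + (-7 + X)*(-2 + X)/8)
W(S)*(126 + (22 - 1*(-77))) = (3/2 - 9/8*2 + (⅛)*2²)*(126 + (22 - 1*(-77))) = (3/2 - 9/4 + (⅛)*4)*(126 + (22 + 77)) = (3/2 - 9/4 + ½)*(126 + 99) = -¼*225 = -225/4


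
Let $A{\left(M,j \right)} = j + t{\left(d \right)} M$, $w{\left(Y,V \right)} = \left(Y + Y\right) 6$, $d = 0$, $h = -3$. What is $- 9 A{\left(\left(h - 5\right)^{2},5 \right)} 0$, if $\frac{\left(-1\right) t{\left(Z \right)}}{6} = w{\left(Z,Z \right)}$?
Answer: $0$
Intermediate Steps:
$w{\left(Y,V \right)} = 12 Y$ ($w{\left(Y,V \right)} = 2 Y 6 = 12 Y$)
$t{\left(Z \right)} = - 72 Z$ ($t{\left(Z \right)} = - 6 \cdot 12 Z = - 72 Z$)
$A{\left(M,j \right)} = j$ ($A{\left(M,j \right)} = j + \left(-72\right) 0 M = j + 0 M = j + 0 = j$)
$- 9 A{\left(\left(h - 5\right)^{2},5 \right)} 0 = \left(-9\right) 5 \cdot 0 = \left(-45\right) 0 = 0$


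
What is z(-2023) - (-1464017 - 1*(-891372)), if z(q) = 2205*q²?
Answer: 9024599090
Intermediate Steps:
z(-2023) - (-1464017 - 1*(-891372)) = 2205*(-2023)² - (-1464017 - 1*(-891372)) = 2205*4092529 - (-1464017 + 891372) = 9024026445 - 1*(-572645) = 9024026445 + 572645 = 9024599090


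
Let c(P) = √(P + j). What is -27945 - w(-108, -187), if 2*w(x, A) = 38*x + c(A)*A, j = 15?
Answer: -25893 + 187*I*√43 ≈ -25893.0 + 1226.2*I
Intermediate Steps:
c(P) = √(15 + P) (c(P) = √(P + 15) = √(15 + P))
w(x, A) = 19*x + A*√(15 + A)/2 (w(x, A) = (38*x + √(15 + A)*A)/2 = (38*x + A*√(15 + A))/2 = 19*x + A*√(15 + A)/2)
-27945 - w(-108, -187) = -27945 - (19*(-108) + (½)*(-187)*√(15 - 187)) = -27945 - (-2052 + (½)*(-187)*√(-172)) = -27945 - (-2052 + (½)*(-187)*(2*I*√43)) = -27945 - (-2052 - 187*I*√43) = -27945 + (2052 + 187*I*√43) = -25893 + 187*I*√43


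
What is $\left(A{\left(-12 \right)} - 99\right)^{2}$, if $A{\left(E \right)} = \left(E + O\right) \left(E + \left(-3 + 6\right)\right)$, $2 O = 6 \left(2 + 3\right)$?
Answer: $15876$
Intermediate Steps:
$O = 15$ ($O = \frac{6 \left(2 + 3\right)}{2} = \frac{6 \cdot 5}{2} = \frac{1}{2} \cdot 30 = 15$)
$A{\left(E \right)} = \left(3 + E\right) \left(15 + E\right)$ ($A{\left(E \right)} = \left(E + 15\right) \left(E + \left(-3 + 6\right)\right) = \left(15 + E\right) \left(E + 3\right) = \left(15 + E\right) \left(3 + E\right) = \left(3 + E\right) \left(15 + E\right)$)
$\left(A{\left(-12 \right)} - 99\right)^{2} = \left(\left(45 + \left(-12\right)^{2} + 18 \left(-12\right)\right) - 99\right)^{2} = \left(\left(45 + 144 - 216\right) - 99\right)^{2} = \left(-27 - 99\right)^{2} = \left(-126\right)^{2} = 15876$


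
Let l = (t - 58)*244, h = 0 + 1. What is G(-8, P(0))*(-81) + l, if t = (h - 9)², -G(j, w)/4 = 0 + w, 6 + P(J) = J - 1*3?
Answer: -1452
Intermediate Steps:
P(J) = -9 + J (P(J) = -6 + (J - 1*3) = -6 + (J - 3) = -6 + (-3 + J) = -9 + J)
h = 1
G(j, w) = -4*w (G(j, w) = -4*(0 + w) = -4*w)
t = 64 (t = (1 - 9)² = (-8)² = 64)
l = 1464 (l = (64 - 58)*244 = 6*244 = 1464)
G(-8, P(0))*(-81) + l = -4*(-9 + 0)*(-81) + 1464 = -4*(-9)*(-81) + 1464 = 36*(-81) + 1464 = -2916 + 1464 = -1452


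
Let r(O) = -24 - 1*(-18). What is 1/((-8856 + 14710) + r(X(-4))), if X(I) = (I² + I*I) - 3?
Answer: 1/5848 ≈ 0.00017100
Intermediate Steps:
X(I) = -3 + 2*I² (X(I) = (I² + I²) - 3 = 2*I² - 3 = -3 + 2*I²)
r(O) = -6 (r(O) = -24 + 18 = -6)
1/((-8856 + 14710) + r(X(-4))) = 1/((-8856 + 14710) - 6) = 1/(5854 - 6) = 1/5848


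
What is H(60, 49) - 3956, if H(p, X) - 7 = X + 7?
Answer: -3893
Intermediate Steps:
H(p, X) = 14 + X (H(p, X) = 7 + (X + 7) = 7 + (7 + X) = 14 + X)
H(60, 49) - 3956 = (14 + 49) - 3956 = 63 - 3956 = -3893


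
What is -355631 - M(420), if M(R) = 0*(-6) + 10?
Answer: -355641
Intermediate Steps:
M(R) = 10 (M(R) = 0 + 10 = 10)
-355631 - M(420) = -355631 - 1*10 = -355631 - 10 = -355641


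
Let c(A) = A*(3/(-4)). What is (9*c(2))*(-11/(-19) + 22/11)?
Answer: -1323/38 ≈ -34.816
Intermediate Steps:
c(A) = -3*A/4 (c(A) = A*(3*(-¼)) = A*(-¾) = -3*A/4)
(9*c(2))*(-11/(-19) + 22/11) = (9*(-¾*2))*(-11/(-19) + 22/11) = (9*(-3/2))*(-11*(-1/19) + 22*(1/11)) = -27*(11/19 + 2)/2 = -27/2*49/19 = -1323/38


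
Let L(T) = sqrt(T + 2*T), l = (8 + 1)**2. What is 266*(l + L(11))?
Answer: 21546 + 266*sqrt(33) ≈ 23074.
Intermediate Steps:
l = 81 (l = 9**2 = 81)
L(T) = sqrt(3)*sqrt(T) (L(T) = sqrt(3*T) = sqrt(3)*sqrt(T))
266*(l + L(11)) = 266*(81 + sqrt(3)*sqrt(11)) = 266*(81 + sqrt(33)) = 21546 + 266*sqrt(33)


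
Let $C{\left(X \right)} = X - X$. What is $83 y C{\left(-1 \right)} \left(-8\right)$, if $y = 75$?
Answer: $0$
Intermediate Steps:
$C{\left(X \right)} = 0$
$83 y C{\left(-1 \right)} \left(-8\right) = 83 \cdot 75 \cdot 0 \left(-8\right) = 6225 \cdot 0 = 0$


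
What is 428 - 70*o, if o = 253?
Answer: -17282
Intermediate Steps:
428 - 70*o = 428 - 70*253 = 428 - 17710 = -17282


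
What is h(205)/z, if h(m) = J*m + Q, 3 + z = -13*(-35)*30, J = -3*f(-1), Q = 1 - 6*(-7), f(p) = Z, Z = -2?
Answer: 1273/13647 ≈ 0.093281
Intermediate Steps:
f(p) = -2
Q = 43 (Q = 1 + 42 = 43)
J = 6 (J = -3*(-2) = 6)
z = 13647 (z = -3 - 13*(-35)*30 = -3 + 455*30 = -3 + 13650 = 13647)
h(m) = 43 + 6*m (h(m) = 6*m + 43 = 43 + 6*m)
h(205)/z = (43 + 6*205)/13647 = (43 + 1230)*(1/13647) = 1273*(1/13647) = 1273/13647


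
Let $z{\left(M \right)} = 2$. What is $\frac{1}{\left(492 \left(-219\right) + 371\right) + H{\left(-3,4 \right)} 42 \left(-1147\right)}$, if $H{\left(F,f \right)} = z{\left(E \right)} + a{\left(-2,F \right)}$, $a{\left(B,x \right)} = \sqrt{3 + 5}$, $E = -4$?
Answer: $- \frac{203725}{22938001417} + \frac{96348 \sqrt{2}}{22938001417} \approx -2.9413 \cdot 10^{-6}$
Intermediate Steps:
$a{\left(B,x \right)} = 2 \sqrt{2}$ ($a{\left(B,x \right)} = \sqrt{8} = 2 \sqrt{2}$)
$H{\left(F,f \right)} = 2 + 2 \sqrt{2}$
$\frac{1}{\left(492 \left(-219\right) + 371\right) + H{\left(-3,4 \right)} 42 \left(-1147\right)} = \frac{1}{\left(492 \left(-219\right) + 371\right) + \left(2 + 2 \sqrt{2}\right) 42 \left(-1147\right)} = \frac{1}{\left(-107748 + 371\right) + \left(84 + 84 \sqrt{2}\right) \left(-1147\right)} = \frac{1}{-107377 - \left(96348 + 96348 \sqrt{2}\right)} = \frac{1}{-203725 - 96348 \sqrt{2}}$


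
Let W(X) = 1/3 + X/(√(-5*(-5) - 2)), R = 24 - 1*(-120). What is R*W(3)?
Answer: 48 + 432*√23/23 ≈ 138.08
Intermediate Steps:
R = 144 (R = 24 + 120 = 144)
W(X) = ⅓ + X*√23/23 (W(X) = 1*(⅓) + X/(√(25 - 2)) = ⅓ + X/(√23) = ⅓ + X*(√23/23) = ⅓ + X*√23/23)
R*W(3) = 144*(⅓ + (1/23)*3*√23) = 144*(⅓ + 3*√23/23) = 48 + 432*√23/23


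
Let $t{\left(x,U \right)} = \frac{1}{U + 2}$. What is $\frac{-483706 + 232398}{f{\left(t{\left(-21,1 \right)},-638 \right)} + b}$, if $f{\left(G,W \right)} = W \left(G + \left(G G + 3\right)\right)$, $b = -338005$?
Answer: $\frac{2261772}{3061823} \approx 0.7387$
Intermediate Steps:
$t{\left(x,U \right)} = \frac{1}{2 + U}$
$f{\left(G,W \right)} = W \left(3 + G + G^{2}\right)$ ($f{\left(G,W \right)} = W \left(G + \left(G^{2} + 3\right)\right) = W \left(G + \left(3 + G^{2}\right)\right) = W \left(3 + G + G^{2}\right)$)
$\frac{-483706 + 232398}{f{\left(t{\left(-21,1 \right)},-638 \right)} + b} = \frac{-483706 + 232398}{- 638 \left(3 + \frac{1}{2 + 1} + \left(\frac{1}{2 + 1}\right)^{2}\right) - 338005} = - \frac{251308}{- 638 \left(3 + \frac{1}{3} + \left(\frac{1}{3}\right)^{2}\right) - 338005} = - \frac{251308}{- 638 \left(3 + \frac{1}{3} + \frac{1}{9}\right) - 338005} = - \frac{251308}{\left(-638\right) \frac{31}{9} - 338005} = - \frac{251308}{- \frac{19778}{9} - 338005} = - \frac{251308}{- \frac{3061823}{9}} = \left(-251308\right) \left(- \frac{9}{3061823}\right) = \frac{2261772}{3061823}$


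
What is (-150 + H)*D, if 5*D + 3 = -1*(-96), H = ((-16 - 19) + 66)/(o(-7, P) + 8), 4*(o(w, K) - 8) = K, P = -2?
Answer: -13764/5 ≈ -2752.8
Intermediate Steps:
o(w, K) = 8 + K/4
H = 2 (H = ((-16 - 19) + 66)/((8 + (¼)*(-2)) + 8) = (-35 + 66)/((8 - ½) + 8) = 31/(15/2 + 8) = 31/(31/2) = 31*(2/31) = 2)
D = 93/5 (D = -⅗ + (-1*(-96))/5 = -⅗ + (⅕)*96 = -⅗ + 96/5 = 93/5 ≈ 18.600)
(-150 + H)*D = (-150 + 2)*(93/5) = -148*93/5 = -13764/5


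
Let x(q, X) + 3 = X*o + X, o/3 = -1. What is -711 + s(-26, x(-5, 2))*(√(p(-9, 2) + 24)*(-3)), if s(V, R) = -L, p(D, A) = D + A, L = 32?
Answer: -711 + 96*√17 ≈ -315.18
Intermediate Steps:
o = -3 (o = 3*(-1) = -3)
p(D, A) = A + D
x(q, X) = -3 - 2*X (x(q, X) = -3 + (X*(-3) + X) = -3 + (-3*X + X) = -3 - 2*X)
s(V, R) = -32 (s(V, R) = -1*32 = -32)
-711 + s(-26, x(-5, 2))*(√(p(-9, 2) + 24)*(-3)) = -711 - 32*√((2 - 9) + 24)*(-3) = -711 - 32*√(-7 + 24)*(-3) = -711 - 32*√17*(-3) = -711 - (-96)*√17 = -711 + 96*√17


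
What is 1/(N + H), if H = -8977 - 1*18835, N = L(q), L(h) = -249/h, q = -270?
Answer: -90/2502997 ≈ -3.5957e-5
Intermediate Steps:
N = 83/90 (N = -249/(-270) = -249*(-1/270) = 83/90 ≈ 0.92222)
H = -27812 (H = -8977 - 18835 = -27812)
1/(N + H) = 1/(83/90 - 27812) = 1/(-2502997/90) = -90/2502997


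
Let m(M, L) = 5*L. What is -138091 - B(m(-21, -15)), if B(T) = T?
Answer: -138016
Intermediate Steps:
-138091 - B(m(-21, -15)) = -138091 - 5*(-15) = -138091 - 1*(-75) = -138091 + 75 = -138016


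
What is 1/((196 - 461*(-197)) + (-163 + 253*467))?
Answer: 1/209001 ≈ 4.7847e-6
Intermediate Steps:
1/((196 - 461*(-197)) + (-163 + 253*467)) = 1/((196 + 90817) + (-163 + 118151)) = 1/(91013 + 117988) = 1/209001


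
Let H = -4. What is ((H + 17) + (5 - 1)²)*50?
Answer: 1450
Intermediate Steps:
((H + 17) + (5 - 1)²)*50 = ((-4 + 17) + (5 - 1)²)*50 = (13 + 4²)*50 = (13 + 16)*50 = 29*50 = 1450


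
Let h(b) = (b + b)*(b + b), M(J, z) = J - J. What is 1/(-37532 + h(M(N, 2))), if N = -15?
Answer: -1/37532 ≈ -2.6644e-5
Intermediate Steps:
M(J, z) = 0
h(b) = 4*b² (h(b) = (2*b)*(2*b) = 4*b²)
1/(-37532 + h(M(N, 2))) = 1/(-37532 + 4*0²) = 1/(-37532 + 4*0) = 1/(-37532 + 0) = 1/(-37532) = -1/37532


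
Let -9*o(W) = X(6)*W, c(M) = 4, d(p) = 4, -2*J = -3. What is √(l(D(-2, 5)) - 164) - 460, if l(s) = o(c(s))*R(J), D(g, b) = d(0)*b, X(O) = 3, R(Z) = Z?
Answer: -460 + I*√166 ≈ -460.0 + 12.884*I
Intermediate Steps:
J = 3/2 (J = -½*(-3) = 3/2 ≈ 1.5000)
D(g, b) = 4*b
o(W) = -W/3
l(s) = -2 (l(s) = -⅓*4*(3/2) = -4/3*3/2 = -2)
√(l(D(-2, 5)) - 164) - 460 = √(-2 - 164) - 460 = √(-166) - 460 = I*√166 - 460 = -460 + I*√166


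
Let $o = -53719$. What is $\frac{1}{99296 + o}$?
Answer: $\frac{1}{45577} \approx 2.1941 \cdot 10^{-5}$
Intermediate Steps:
$\frac{1}{99296 + o} = \frac{1}{99296 - 53719} = \frac{1}{45577}$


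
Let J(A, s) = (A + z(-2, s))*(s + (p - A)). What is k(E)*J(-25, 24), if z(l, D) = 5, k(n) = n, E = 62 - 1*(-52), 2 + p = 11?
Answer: -132240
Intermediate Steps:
p = 9 (p = -2 + 11 = 9)
E = 114 (E = 62 + 52 = 114)
J(A, s) = (5 + A)*(9 + s - A) (J(A, s) = (A + 5)*(s + (9 - A)) = (5 + A)*(9 + s - A))
k(E)*J(-25, 24) = 114*(45 - 1*(-25)**2 + 4*(-25) + 5*24 - 25*24) = 114*(45 - 1*625 - 100 + 120 - 600) = 114*(45 - 625 - 100 + 120 - 600) = 114*(-1160) = -132240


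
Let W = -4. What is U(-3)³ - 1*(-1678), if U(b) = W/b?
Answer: 45370/27 ≈ 1680.4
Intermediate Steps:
U(b) = -4/b
U(-3)³ - 1*(-1678) = (-4/(-3))³ - 1*(-1678) = (-4*(-⅓))³ + 1678 = (4/3)³ + 1678 = 64/27 + 1678 = 45370/27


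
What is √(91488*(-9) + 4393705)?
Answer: √3570313 ≈ 1889.5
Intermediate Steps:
√(91488*(-9) + 4393705) = √(-823392 + 4393705) = √3570313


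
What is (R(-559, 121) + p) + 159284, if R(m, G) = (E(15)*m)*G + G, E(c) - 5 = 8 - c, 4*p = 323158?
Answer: 750945/2 ≈ 3.7547e+5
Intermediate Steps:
p = 161579/2 (p = (1/4)*323158 = 161579/2 ≈ 80790.)
E(c) = 13 - c (E(c) = 5 + (8 - c) = 13 - c)
R(m, G) = G - 2*G*m (R(m, G) = ((13 - 1*15)*m)*G + G = ((13 - 15)*m)*G + G = (-2*m)*G + G = -2*G*m + G = G - 2*G*m)
(R(-559, 121) + p) + 159284 = (121*(1 - 2*(-559)) + 161579/2) + 159284 = (121*(1 + 1118) + 161579/2) + 159284 = (121*1119 + 161579/2) + 159284 = (135399 + 161579/2) + 159284 = 432377/2 + 159284 = 750945/2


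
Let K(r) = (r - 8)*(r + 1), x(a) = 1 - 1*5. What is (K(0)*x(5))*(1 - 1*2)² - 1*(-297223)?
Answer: 297255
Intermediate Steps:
x(a) = -4 (x(a) = 1 - 5 = -4)
K(r) = (1 + r)*(-8 + r) (K(r) = (-8 + r)*(1 + r) = (1 + r)*(-8 + r))
(K(0)*x(5))*(1 - 1*2)² - 1*(-297223) = ((-8 + 0² - 7*0)*(-4))*(1 - 1*2)² - 1*(-297223) = ((-8 + 0 + 0)*(-4))*(1 - 2)² + 297223 = -8*(-4)*(-1)² + 297223 = 32*1 + 297223 = 32 + 297223 = 297255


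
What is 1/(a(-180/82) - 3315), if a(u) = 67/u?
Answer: -90/301097 ≈ -0.00029891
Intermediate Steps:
1/(a(-180/82) - 3315) = 1/(67/((-180/82)) - 3315) = 1/(67/((-180*1/82)) - 3315) = 1/(67/(-90/41) - 3315) = 1/(67*(-41/90) - 3315) = 1/(-2747/90 - 3315) = 1/(-301097/90) = -90/301097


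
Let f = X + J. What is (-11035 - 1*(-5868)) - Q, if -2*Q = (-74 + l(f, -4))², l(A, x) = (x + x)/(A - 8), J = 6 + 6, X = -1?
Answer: -20053/9 ≈ -2228.1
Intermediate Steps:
J = 12
f = 11 (f = -1 + 12 = 11)
l(A, x) = 2*x/(-8 + A) (l(A, x) = (2*x)/(-8 + A) = 2*x/(-8 + A))
Q = -26450/9 (Q = -(-74 + 2*(-4)/(-8 + 11))²/2 = -(-74 + 2*(-4)/3)²/2 = -(-74 + 2*(-4)*(⅓))²/2 = -(-74 - 8/3)²/2 = -(-230/3)²/2 = -½*52900/9 = -26450/9 ≈ -2938.9)
(-11035 - 1*(-5868)) - Q = (-11035 - 1*(-5868)) - 1*(-26450/9) = (-11035 + 5868) + 26450/9 = -5167 + 26450/9 = -20053/9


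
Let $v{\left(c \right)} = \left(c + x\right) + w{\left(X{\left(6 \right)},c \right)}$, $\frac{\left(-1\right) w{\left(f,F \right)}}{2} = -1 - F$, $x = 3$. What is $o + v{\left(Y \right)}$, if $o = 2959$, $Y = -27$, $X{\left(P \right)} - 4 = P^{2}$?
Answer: $2883$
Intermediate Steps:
$X{\left(P \right)} = 4 + P^{2}$
$w{\left(f,F \right)} = 2 + 2 F$ ($w{\left(f,F \right)} = - 2 \left(-1 - F\right) = 2 + 2 F$)
$v{\left(c \right)} = 5 + 3 c$ ($v{\left(c \right)} = \left(c + 3\right) + \left(2 + 2 c\right) = \left(3 + c\right) + \left(2 + 2 c\right) = 5 + 3 c$)
$o + v{\left(Y \right)} = 2959 + \left(5 + 3 \left(-27\right)\right) = 2959 + \left(5 - 81\right) = 2959 - 76 = 2883$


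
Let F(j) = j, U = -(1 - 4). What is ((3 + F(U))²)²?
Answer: 1296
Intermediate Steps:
U = 3 (U = -1*(-3) = 3)
((3 + F(U))²)² = ((3 + 3)²)² = (6²)² = 36² = 1296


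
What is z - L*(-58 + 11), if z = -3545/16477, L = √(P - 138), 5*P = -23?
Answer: -3545/16477 + 47*I*√3565/5 ≈ -0.21515 + 561.25*I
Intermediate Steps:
P = -23/5 (P = (⅕)*(-23) = -23/5 ≈ -4.6000)
L = I*√3565/5 (L = √(-23/5 - 138) = √(-713/5) = I*√3565/5 ≈ 11.942*I)
z = -3545/16477 (z = -3545*1/16477 = -3545/16477 ≈ -0.21515)
z - L*(-58 + 11) = -3545/16477 - I*√3565/5*(-58 + 11) = -3545/16477 - I*√3565/5*(-47) = -3545/16477 - (-47)*I*√3565/5 = -3545/16477 + 47*I*√3565/5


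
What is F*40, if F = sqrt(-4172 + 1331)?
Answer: 40*I*sqrt(2841) ≈ 2132.0*I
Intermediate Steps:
F = I*sqrt(2841) (F = sqrt(-2841) = I*sqrt(2841) ≈ 53.301*I)
F*40 = (I*sqrt(2841))*40 = 40*I*sqrt(2841)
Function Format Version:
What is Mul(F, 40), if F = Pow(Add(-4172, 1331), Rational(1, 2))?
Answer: Mul(40, I, Pow(2841, Rational(1, 2))) ≈ Mul(2132.0, I)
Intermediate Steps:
F = Mul(I, Pow(2841, Rational(1, 2))) (F = Pow(-2841, Rational(1, 2)) = Mul(I, Pow(2841, Rational(1, 2))) ≈ Mul(53.301, I))
Mul(F, 40) = Mul(Mul(I, Pow(2841, Rational(1, 2))), 40) = Mul(40, I, Pow(2841, Rational(1, 2)))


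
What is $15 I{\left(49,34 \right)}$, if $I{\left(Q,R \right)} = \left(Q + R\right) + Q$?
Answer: $1980$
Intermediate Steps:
$I{\left(Q,R \right)} = R + 2 Q$
$15 I{\left(49,34 \right)} = 15 \left(34 + 2 \cdot 49\right) = 15 \left(34 + 98\right) = 15 \cdot 132 = 1980$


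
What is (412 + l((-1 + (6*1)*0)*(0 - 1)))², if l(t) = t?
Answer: 170569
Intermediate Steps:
(412 + l((-1 + (6*1)*0)*(0 - 1)))² = (412 + (-1 + (6*1)*0)*(0 - 1))² = (412 + (-1 + 6*0)*(-1))² = (412 + (-1 + 0)*(-1))² = (412 - 1*(-1))² = (412 + 1)² = 413² = 170569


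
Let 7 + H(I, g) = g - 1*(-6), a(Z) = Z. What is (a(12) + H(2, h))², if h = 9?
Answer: 400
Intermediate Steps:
H(I, g) = -1 + g (H(I, g) = -7 + (g - 1*(-6)) = -7 + (g + 6) = -7 + (6 + g) = -1 + g)
(a(12) + H(2, h))² = (12 + (-1 + 9))² = (12 + 8)² = 20² = 400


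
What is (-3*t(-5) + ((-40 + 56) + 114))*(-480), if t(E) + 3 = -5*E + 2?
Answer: -27840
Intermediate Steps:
t(E) = -1 - 5*E (t(E) = -3 + (-5*E + 2) = -3 + (2 - 5*E) = -1 - 5*E)
(-3*t(-5) + ((-40 + 56) + 114))*(-480) = (-3*(-1 - 5*(-5)) + ((-40 + 56) + 114))*(-480) = (-3*(-1 + 25) + (16 + 114))*(-480) = (-3*24 + 130)*(-480) = (-72 + 130)*(-480) = 58*(-480) = -27840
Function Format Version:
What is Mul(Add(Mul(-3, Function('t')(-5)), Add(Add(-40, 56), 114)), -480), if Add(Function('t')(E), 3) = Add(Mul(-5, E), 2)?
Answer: -27840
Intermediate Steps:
Function('t')(E) = Add(-1, Mul(-5, E)) (Function('t')(E) = Add(-3, Add(Mul(-5, E), 2)) = Add(-3, Add(2, Mul(-5, E))) = Add(-1, Mul(-5, E)))
Mul(Add(Mul(-3, Function('t')(-5)), Add(Add(-40, 56), 114)), -480) = Mul(Add(Mul(-3, Add(-1, Mul(-5, -5))), Add(Add(-40, 56), 114)), -480) = Mul(Add(Mul(-3, Add(-1, 25)), Add(16, 114)), -480) = Mul(Add(Mul(-3, 24), 130), -480) = Mul(Add(-72, 130), -480) = Mul(58, -480) = -27840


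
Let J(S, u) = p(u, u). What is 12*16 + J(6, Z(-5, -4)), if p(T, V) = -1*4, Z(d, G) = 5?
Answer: 188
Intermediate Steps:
p(T, V) = -4
J(S, u) = -4
12*16 + J(6, Z(-5, -4)) = 12*16 - 4 = 192 - 4 = 188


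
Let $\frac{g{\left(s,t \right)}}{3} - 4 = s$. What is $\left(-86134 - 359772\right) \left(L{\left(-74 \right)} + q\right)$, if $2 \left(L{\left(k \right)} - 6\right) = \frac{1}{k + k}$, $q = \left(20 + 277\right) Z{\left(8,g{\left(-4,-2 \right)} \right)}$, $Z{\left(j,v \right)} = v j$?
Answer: $- \frac{395741575}{148} \approx -2.6739 \cdot 10^{6}$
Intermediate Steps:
$g{\left(s,t \right)} = 12 + 3 s$
$Z{\left(j,v \right)} = j v$
$q = 0$ ($q = \left(20 + 277\right) 8 \left(12 + 3 \left(-4\right)\right) = 297 \cdot 8 \left(12 - 12\right) = 297 \cdot 8 \cdot 0 = 297 \cdot 0 = 0$)
$L{\left(k \right)} = 6 + \frac{1}{4 k}$ ($L{\left(k \right)} = 6 + \frac{1}{2 \left(k + k\right)} = 6 + \frac{1}{2 \cdot 2 k} = 6 + \frac{\frac{1}{2} \frac{1}{k}}{2} = 6 + \frac{1}{4 k}$)
$\left(-86134 - 359772\right) \left(L{\left(-74 \right)} + q\right) = \left(-86134 - 359772\right) \left(\left(6 + \frac{1}{4 \left(-74\right)}\right) + 0\right) = - 445906 \left(\left(6 + \frac{1}{4} \left(- \frac{1}{74}\right)\right) + 0\right) = - 445906 \left(\left(6 - \frac{1}{296}\right) + 0\right) = - 445906 \left(\frac{1775}{296} + 0\right) = \left(-445906\right) \frac{1775}{296} = - \frac{395741575}{148}$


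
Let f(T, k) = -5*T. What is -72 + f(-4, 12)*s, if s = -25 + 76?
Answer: 948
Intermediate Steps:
s = 51
-72 + f(-4, 12)*s = -72 - 5*(-4)*51 = -72 + 20*51 = -72 + 1020 = 948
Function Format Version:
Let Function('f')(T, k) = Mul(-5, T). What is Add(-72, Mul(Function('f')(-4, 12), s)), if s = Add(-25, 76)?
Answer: 948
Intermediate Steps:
s = 51
Add(-72, Mul(Function('f')(-4, 12), s)) = Add(-72, Mul(Mul(-5, -4), 51)) = Add(-72, Mul(20, 51)) = Add(-72, 1020) = 948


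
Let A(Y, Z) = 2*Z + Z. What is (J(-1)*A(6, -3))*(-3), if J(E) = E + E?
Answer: -54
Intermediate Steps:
A(Y, Z) = 3*Z
J(E) = 2*E
(J(-1)*A(6, -3))*(-3) = ((2*(-1))*(3*(-3)))*(-3) = -2*(-9)*(-3) = 18*(-3) = -54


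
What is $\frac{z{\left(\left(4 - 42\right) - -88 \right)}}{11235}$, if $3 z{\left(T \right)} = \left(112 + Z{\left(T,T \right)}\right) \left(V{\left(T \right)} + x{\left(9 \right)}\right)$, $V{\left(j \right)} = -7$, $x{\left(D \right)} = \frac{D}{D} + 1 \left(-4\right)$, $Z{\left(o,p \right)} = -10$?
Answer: $- \frac{68}{2247} \approx -0.030263$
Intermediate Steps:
$x{\left(D \right)} = -3$ ($x{\left(D \right)} = 1 - 4 = -3$)
$z{\left(T \right)} = -340$ ($z{\left(T \right)} = \frac{\left(112 - 10\right) \left(-7 - 3\right)}{3} = \frac{102 \left(-10\right)}{3} = \frac{1}{3} \left(-1020\right) = -340$)
$\frac{z{\left(\left(4 - 42\right) - -88 \right)}}{11235} = - \frac{340}{11235} = \left(-340\right) \frac{1}{11235} = - \frac{68}{2247}$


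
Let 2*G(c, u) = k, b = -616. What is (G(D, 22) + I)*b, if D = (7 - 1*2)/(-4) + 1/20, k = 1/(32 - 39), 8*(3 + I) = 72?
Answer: -3652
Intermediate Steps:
I = 6 (I = -3 + (⅛)*72 = -3 + 9 = 6)
k = -⅐ (k = 1/(-7) = -⅐ ≈ -0.14286)
D = -6/5 (D = (7 - 2)*(-¼) + 1*(1/20) = 5*(-¼) + 1/20 = -5/4 + 1/20 = -6/5 ≈ -1.2000)
G(c, u) = -1/14 (G(c, u) = (½)*(-⅐) = -1/14)
(G(D, 22) + I)*b = (-1/14 + 6)*(-616) = (83/14)*(-616) = -3652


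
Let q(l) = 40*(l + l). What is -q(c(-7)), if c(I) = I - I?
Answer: 0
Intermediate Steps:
c(I) = 0
q(l) = 80*l (q(l) = 40*(2*l) = 80*l)
-q(c(-7)) = -80*0 = -1*0 = 0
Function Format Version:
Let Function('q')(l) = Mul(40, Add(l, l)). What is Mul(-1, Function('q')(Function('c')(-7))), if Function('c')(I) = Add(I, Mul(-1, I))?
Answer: 0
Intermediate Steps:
Function('c')(I) = 0
Function('q')(l) = Mul(80, l) (Function('q')(l) = Mul(40, Mul(2, l)) = Mul(80, l))
Mul(-1, Function('q')(Function('c')(-7))) = Mul(-1, Mul(80, 0)) = Mul(-1, 0) = 0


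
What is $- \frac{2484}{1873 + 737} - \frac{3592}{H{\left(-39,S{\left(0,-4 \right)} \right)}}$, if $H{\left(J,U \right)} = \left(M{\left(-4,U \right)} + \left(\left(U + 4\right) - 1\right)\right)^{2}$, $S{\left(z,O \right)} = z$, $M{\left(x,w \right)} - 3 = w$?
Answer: $- \frac{131452}{1305} \approx -100.73$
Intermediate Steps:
$M{\left(x,w \right)} = 3 + w$
$H{\left(J,U \right)} = \left(6 + 2 U\right)^{2}$ ($H{\left(J,U \right)} = \left(\left(3 + U\right) + \left(\left(U + 4\right) - 1\right)\right)^{2} = \left(\left(3 + U\right) + \left(\left(4 + U\right) - 1\right)\right)^{2} = \left(\left(3 + U\right) + \left(3 + U\right)\right)^{2} = \left(6 + 2 U\right)^{2}$)
$- \frac{2484}{1873 + 737} - \frac{3592}{H{\left(-39,S{\left(0,-4 \right)} \right)}} = - \frac{2484}{1873 + 737} - \frac{3592}{4 \left(3 + 0\right)^{2}} = - \frac{2484}{2610} - \frac{3592}{4 \cdot 3^{2}} = \left(-2484\right) \frac{1}{2610} - \frac{3592}{4 \cdot 9} = - \frac{138}{145} - \frac{3592}{36} = - \frac{138}{145} - \frac{898}{9} = - \frac{131452}{1305}$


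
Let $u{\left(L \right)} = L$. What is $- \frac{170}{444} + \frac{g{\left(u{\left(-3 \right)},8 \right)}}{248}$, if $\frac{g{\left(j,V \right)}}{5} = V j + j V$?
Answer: $- \frac{9295}{6882} \approx -1.3506$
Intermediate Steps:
$g{\left(j,V \right)} = 10 V j$ ($g{\left(j,V \right)} = 5 \left(V j + j V\right) = 5 \left(V j + V j\right) = 5 \cdot 2 V j = 10 V j$)
$- \frac{170}{444} + \frac{g{\left(u{\left(-3 \right)},8 \right)}}{248} = - \frac{170}{444} + \frac{10 \cdot 8 \left(-3\right)}{248} = \left(-170\right) \frac{1}{444} - \frac{30}{31} = - \frac{85}{222} - \frac{30}{31} = - \frac{9295}{6882}$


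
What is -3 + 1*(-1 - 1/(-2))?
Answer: -7/2 ≈ -3.5000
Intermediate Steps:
-3 + 1*(-1 - 1/(-2)) = -3 + 1*(-1 - 1*(-½)) = -3 + 1*(-1 + ½) = -3 + 1*(-½) = -3 - ½ = -7/2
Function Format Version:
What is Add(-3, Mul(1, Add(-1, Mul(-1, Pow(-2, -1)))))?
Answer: Rational(-7, 2) ≈ -3.5000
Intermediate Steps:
Add(-3, Mul(1, Add(-1, Mul(-1, Pow(-2, -1))))) = Add(-3, Mul(1, Add(-1, Mul(-1, Rational(-1, 2))))) = Add(-3, Mul(1, Add(-1, Rational(1, 2)))) = Add(-3, Mul(1, Rational(-1, 2))) = Add(-3, Rational(-1, 2)) = Rational(-7, 2)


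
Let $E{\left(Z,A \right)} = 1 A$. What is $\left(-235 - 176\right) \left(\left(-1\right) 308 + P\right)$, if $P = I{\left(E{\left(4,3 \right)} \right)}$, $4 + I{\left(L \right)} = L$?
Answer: $126999$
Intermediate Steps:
$E{\left(Z,A \right)} = A$
$I{\left(L \right)} = -4 + L$
$P = -1$ ($P = -4 + 3 = -1$)
$\left(-235 - 176\right) \left(\left(-1\right) 308 + P\right) = \left(-235 - 176\right) \left(\left(-1\right) 308 - 1\right) = - 411 \left(-308 - 1\right) = \left(-411\right) \left(-309\right) = 126999$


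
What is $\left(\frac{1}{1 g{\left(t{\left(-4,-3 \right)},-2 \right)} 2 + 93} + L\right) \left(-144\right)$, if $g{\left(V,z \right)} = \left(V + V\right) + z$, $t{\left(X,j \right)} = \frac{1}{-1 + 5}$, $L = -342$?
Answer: $\frac{246232}{5} \approx 49246.0$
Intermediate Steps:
$t{\left(X,j \right)} = \frac{1}{4}$
$g{\left(V,z \right)} = z + 2 V$ ($g{\left(V,z \right)} = 2 V + z = z + 2 V$)
$\left(\frac{1}{1 g{\left(t{\left(-4,-3 \right)},-2 \right)} 2 + 93} + L\right) \left(-144\right) = \left(\frac{1}{1 \left(-2 + 2 \cdot \frac{1}{4}\right) 2 + 93} - 342\right) \left(-144\right) = \left(\frac{1}{1 \left(-2 + \frac{1}{2}\right) 2 + 93} - 342\right) \left(-144\right) = \left(\frac{1}{1 \left(- \frac{3}{2}\right) 2 + 93} - 342\right) \left(-144\right) = \left(\frac{1}{\left(- \frac{3}{2}\right) 2 + 93} - 342\right) \left(-144\right) = \left(\frac{1}{-3 + 93} - 342\right) \left(-144\right) = \left(\frac{1}{90} - 342\right) \left(-144\right) = \left(- \frac{30779}{90}\right) \left(-144\right) = \frac{246232}{5}$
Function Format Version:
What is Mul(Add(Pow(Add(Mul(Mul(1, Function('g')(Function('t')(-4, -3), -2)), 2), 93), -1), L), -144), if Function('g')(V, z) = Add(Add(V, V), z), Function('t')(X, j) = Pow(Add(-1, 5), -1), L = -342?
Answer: Rational(246232, 5) ≈ 49246.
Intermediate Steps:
Function('t')(X, j) = Rational(1, 4) (Function('t')(X, j) = Pow(4, -1) = Rational(1, 4))
Function('g')(V, z) = Add(z, Mul(2, V)) (Function('g')(V, z) = Add(Mul(2, V), z) = Add(z, Mul(2, V)))
Mul(Add(Pow(Add(Mul(Mul(1, Function('g')(Function('t')(-4, -3), -2)), 2), 93), -1), L), -144) = Mul(Add(Pow(Add(Mul(Mul(1, Add(-2, Mul(2, Rational(1, 4)))), 2), 93), -1), -342), -144) = Mul(Add(Pow(Add(Mul(Mul(1, Add(-2, Rational(1, 2))), 2), 93), -1), -342), -144) = Mul(Add(Pow(Add(Mul(Mul(1, Rational(-3, 2)), 2), 93), -1), -342), -144) = Mul(Add(Pow(Add(Mul(Rational(-3, 2), 2), 93), -1), -342), -144) = Mul(Add(Pow(Add(-3, 93), -1), -342), -144) = Mul(Add(Pow(90, -1), -342), -144) = Mul(Add(Rational(1, 90), -342), -144) = Mul(Rational(-30779, 90), -144) = Rational(246232, 5)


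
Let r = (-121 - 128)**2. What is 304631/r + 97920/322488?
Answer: 482921203/92567493 ≈ 5.2170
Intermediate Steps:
r = 62001 (r = (-249)**2 = 62001)
304631/r + 97920/322488 = 304631/62001 + 97920/322488 = 304631*(1/62001) + 97920*(1/322488) = 304631/62001 + 1360/4479 = 482921203/92567493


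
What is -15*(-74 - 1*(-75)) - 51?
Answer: -66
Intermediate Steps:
-15*(-74 - 1*(-75)) - 51 = -15*(-74 + 75) - 51 = -15*1 - 51 = -15 - 51 = -66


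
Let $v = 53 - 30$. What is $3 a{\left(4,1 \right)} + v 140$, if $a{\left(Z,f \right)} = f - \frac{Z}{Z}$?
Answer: $3220$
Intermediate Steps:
$a{\left(Z,f \right)} = -1 + f$ ($a{\left(Z,f \right)} = f - 1 = -1 + f$)
$v = 23$ ($v = 53 - 30 = 23$)
$3 a{\left(4,1 \right)} + v 140 = 3 \left(-1 + 1\right) + 23 \cdot 140 = 3 \cdot 0 + 3220 = 0 + 3220 = 3220$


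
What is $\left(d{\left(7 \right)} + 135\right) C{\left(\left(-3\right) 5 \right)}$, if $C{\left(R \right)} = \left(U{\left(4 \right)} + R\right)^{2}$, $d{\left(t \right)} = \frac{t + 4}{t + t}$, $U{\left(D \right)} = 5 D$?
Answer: $\frac{47525}{14} \approx 3394.6$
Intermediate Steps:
$d{\left(t \right)} = \frac{4 + t}{2 t}$
$C{\left(R \right)} = \left(20 + R\right)^{2}$ ($C{\left(R \right)} = \left(5 \cdot 4 + R\right)^{2} = \left(20 + R\right)^{2}$)
$\left(d{\left(7 \right)} + 135\right) C{\left(\left(-3\right) 5 \right)} = \left(\frac{4 + 7}{2 \cdot 7} + 135\right) \left(20 - 15\right)^{2} = \left(\frac{1}{2} \cdot \frac{1}{7} \cdot 11 + 135\right) \left(20 - 15\right)^{2} = \left(\frac{11}{14} + 135\right) 5^{2} = \frac{1901}{14} \cdot 25 = \frac{47525}{14}$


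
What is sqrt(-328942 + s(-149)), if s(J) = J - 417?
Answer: 54*I*sqrt(113) ≈ 574.03*I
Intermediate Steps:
s(J) = -417 + J
sqrt(-328942 + s(-149)) = sqrt(-328942 + (-417 - 149)) = sqrt(-328942 - 566) = sqrt(-329508) = 54*I*sqrt(113)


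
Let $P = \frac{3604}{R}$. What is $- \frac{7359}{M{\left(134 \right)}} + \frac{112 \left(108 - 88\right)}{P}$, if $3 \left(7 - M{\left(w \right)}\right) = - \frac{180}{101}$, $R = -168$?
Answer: $- \frac{741835719}{691067} \approx -1073.5$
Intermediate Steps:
$P = - \frac{901}{42}$ ($P = \frac{3604}{-168} = 3604 \left(- \frac{1}{168}\right) = - \frac{901}{42} \approx -21.452$)
$M{\left(w \right)} = \frac{767}{101}$ ($M{\left(w \right)} = 7 - \frac{\left(-180\right) \frac{1}{101}}{3} = 7 - - \frac{60}{101} = 7 + \frac{60}{101} = \frac{767}{101}$)
$- \frac{7359}{M{\left(134 \right)}} + \frac{112 \left(108 - 88\right)}{P} = - \frac{7359}{\frac{767}{101}} + \frac{112 \left(108 - 88\right)}{- \frac{901}{42}} = \left(-7359\right) \frac{101}{767} + 112 \cdot 20 \left(- \frac{42}{901}\right) = - \frac{743259}{767} + 2240 \left(- \frac{42}{901}\right) = - \frac{743259}{767} - \frac{94080}{901} = - \frac{741835719}{691067}$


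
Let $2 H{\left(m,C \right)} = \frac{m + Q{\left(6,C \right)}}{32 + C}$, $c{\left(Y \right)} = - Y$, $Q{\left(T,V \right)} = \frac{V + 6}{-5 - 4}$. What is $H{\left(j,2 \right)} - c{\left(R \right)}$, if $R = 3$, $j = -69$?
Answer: $\frac{71}{36} \approx 1.9722$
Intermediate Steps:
$Q{\left(T,V \right)} = - \frac{2}{3} - \frac{V}{9}$ ($Q{\left(T,V \right)} = \frac{6 + V}{-9} = \left(6 + V\right) \left(- \frac{1}{9}\right) = - \frac{2}{3} - \frac{V}{9}$)
$H{\left(m,C \right)} = \frac{- \frac{2}{3} + m - \frac{C}{9}}{2 \left(32 + C\right)}$ ($H{\left(m,C \right)} = \frac{\left(m - \left(\frac{2}{3} + \frac{C}{9}\right)\right) \frac{1}{32 + C}}{2} = \frac{\left(- \frac{2}{3} + m - \frac{C}{9}\right) \frac{1}{32 + C}}{2} = \frac{\frac{1}{32 + C} \left(- \frac{2}{3} + m - \frac{C}{9}\right)}{2} = \frac{- \frac{2}{3} + m - \frac{C}{9}}{2 \left(32 + C\right)}$)
$H{\left(j,2 \right)} - c{\left(R \right)} = \frac{-6 - 2 + 9 \left(-69\right)}{18 \left(32 + 2\right)} - \left(-1\right) 3 = \frac{-6 - 2 - 621}{18 \cdot 34} - -3 = \frac{1}{18} \cdot \frac{1}{34} \left(-629\right) + 3 = - \frac{37}{36} + 3 = \frac{71}{36}$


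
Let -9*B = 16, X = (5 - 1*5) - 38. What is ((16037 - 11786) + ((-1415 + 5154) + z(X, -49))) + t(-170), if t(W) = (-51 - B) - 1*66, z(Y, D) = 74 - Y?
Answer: 71881/9 ≈ 7986.8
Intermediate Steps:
X = -38 (X = (5 - 5) - 38 = 0 - 38 = -38)
B = -16/9 (B = -⅑*16 = -16/9 ≈ -1.7778)
t(W) = -1037/9 (t(W) = (-51 - 1*(-16/9)) - 1*66 = (-51 + 16/9) - 66 = -443/9 - 66 = -1037/9)
((16037 - 11786) + ((-1415 + 5154) + z(X, -49))) + t(-170) = ((16037 - 11786) + ((-1415 + 5154) + (74 - 1*(-38)))) - 1037/9 = (4251 + (3739 + (74 + 38))) - 1037/9 = (4251 + (3739 + 112)) - 1037/9 = (4251 + 3851) - 1037/9 = 8102 - 1037/9 = 71881/9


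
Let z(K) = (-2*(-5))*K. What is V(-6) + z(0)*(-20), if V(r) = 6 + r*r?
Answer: 42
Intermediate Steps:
V(r) = 6 + r²
z(K) = 10*K
V(-6) + z(0)*(-20) = (6 + (-6)²) + (10*0)*(-20) = (6 + 36) + 0*(-20) = 42 + 0 = 42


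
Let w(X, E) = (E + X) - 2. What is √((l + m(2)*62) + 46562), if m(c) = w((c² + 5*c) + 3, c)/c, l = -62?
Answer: √47027 ≈ 216.86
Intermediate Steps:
w(X, E) = -2 + E + X
m(c) = (1 + c² + 6*c)/c (m(c) = (-2 + c + ((c² + 5*c) + 3))/c = (-2 + c + (3 + c² + 5*c))/c = (1 + c² + 6*c)/c)
√((l + m(2)*62) + 46562) = √((-62 + (6 + 2 + 1/2)*62) + 46562) = √((-62 + (6 + 2 + ½)*62) + 46562) = √((-62 + (17/2)*62) + 46562) = √((-62 + 527) + 46562) = √(465 + 46562) = √47027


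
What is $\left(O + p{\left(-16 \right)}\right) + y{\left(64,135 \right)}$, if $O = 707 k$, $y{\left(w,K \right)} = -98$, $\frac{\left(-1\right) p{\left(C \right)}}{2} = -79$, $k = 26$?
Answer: $18442$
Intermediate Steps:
$p{\left(C \right)} = 158$ ($p{\left(C \right)} = \left(-2\right) \left(-79\right) = 158$)
$O = 18382$ ($O = 707 \cdot 26 = 18382$)
$\left(O + p{\left(-16 \right)}\right) + y{\left(64,135 \right)} = \left(18382 + 158\right) - 98 = 18540 - 98 = 18442$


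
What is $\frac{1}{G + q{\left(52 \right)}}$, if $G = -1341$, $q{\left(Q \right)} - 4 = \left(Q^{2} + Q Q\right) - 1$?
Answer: $\frac{1}{4070} \approx 0.0002457$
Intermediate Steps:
$q{\left(Q \right)} = 3 + 2 Q^{2}$ ($q{\left(Q \right)} = 4 - \left(1 - Q^{2} - Q Q\right) = 4 + \left(\left(Q^{2} + Q^{2}\right) - 1\right) = 4 + \left(2 Q^{2} - 1\right) = 4 + \left(-1 + 2 Q^{2}\right) = 3 + 2 Q^{2}$)
$\frac{1}{G + q{\left(52 \right)}} = \frac{1}{-1341 + \left(3 + 2 \cdot 52^{2}\right)} = \frac{1}{-1341 + \left(3 + 2 \cdot 2704\right)} = \frac{1}{-1341 + \left(3 + 5408\right)} = \frac{1}{-1341 + 5411} = \frac{1}{4070}$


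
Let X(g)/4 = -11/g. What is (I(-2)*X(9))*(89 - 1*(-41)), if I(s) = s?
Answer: 11440/9 ≈ 1271.1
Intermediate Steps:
X(g) = -44/g (X(g) = 4*(-11/g) = -44/g)
(I(-2)*X(9))*(89 - 1*(-41)) = (-(-88)/9)*(89 - 1*(-41)) = (-(-88)/9)*(89 + 41) = -2*(-44/9)*130 = (88/9)*130 = 11440/9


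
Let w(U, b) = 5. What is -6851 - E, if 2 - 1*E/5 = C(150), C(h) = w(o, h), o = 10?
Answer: -6836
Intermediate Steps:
C(h) = 5
E = -15 (E = 10 - 5*5 = 10 - 25 = -15)
-6851 - E = -6851 - 1*(-15) = -6851 + 15 = -6836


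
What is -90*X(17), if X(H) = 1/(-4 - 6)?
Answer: 9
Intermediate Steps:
X(H) = -⅒ (X(H) = 1/(-10) = -⅒)
-90*X(17) = -90*(-⅒) = 9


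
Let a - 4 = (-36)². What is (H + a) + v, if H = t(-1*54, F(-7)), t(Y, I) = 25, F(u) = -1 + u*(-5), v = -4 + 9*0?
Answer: 1321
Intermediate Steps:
v = -4 (v = -4 + 0 = -4)
a = 1300 (a = 4 + (-36)² = 4 + 1296 = 1300)
F(u) = -1 - 5*u
H = 25
(H + a) + v = (25 + 1300) - 4 = 1325 - 4 = 1321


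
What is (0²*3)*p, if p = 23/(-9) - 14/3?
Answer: 0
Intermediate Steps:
p = -65/9 (p = 23*(-⅑) - 14*⅓ = -23/9 - 14/3 = -65/9 ≈ -7.2222)
(0²*3)*p = (0²*3)*(-65/9) = (0*3)*(-65/9) = 0*(-65/9) = 0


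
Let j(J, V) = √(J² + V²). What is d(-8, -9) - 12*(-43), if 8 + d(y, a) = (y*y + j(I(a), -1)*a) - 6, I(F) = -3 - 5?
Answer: 566 - 9*√65 ≈ 493.44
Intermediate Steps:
I(F) = -8
d(y, a) = -14 + y² + a*√65 (d(y, a) = -8 + ((y*y + √((-8)² + (-1)²)*a) - 6) = -8 + ((y² + √(64 + 1)*a) - 6) = -8 + ((y² + √65*a) - 6) = -8 + ((y² + a*√65) - 6) = -8 + (-6 + y² + a*√65) = -14 + y² + a*√65)
d(-8, -9) - 12*(-43) = (-14 + (-8)² - 9*√65) - 12*(-43) = (-14 + 64 - 9*√65) + 516 = (50 - 9*√65) + 516 = 566 - 9*√65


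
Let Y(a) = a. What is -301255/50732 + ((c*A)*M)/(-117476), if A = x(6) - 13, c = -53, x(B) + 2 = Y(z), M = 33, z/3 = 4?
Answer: -2228526449/372487027 ≈ -5.9828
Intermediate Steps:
z = 12 (z = 3*4 = 12)
x(B) = 10 (x(B) = -2 + 12 = 10)
A = -3 (A = 10 - 13 = -3)
-301255/50732 + ((c*A)*M)/(-117476) = -301255/50732 + (-53*(-3)*33)/(-117476) = -301255*1/50732 + (159*33)*(-1/117476) = -301255/50732 + 5247*(-1/117476) = -301255/50732 - 5247/117476 = -2228526449/372487027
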